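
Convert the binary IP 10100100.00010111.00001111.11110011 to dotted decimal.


10100100 = 164
00010111 = 23
00001111 = 15
11110011 = 243
IP: 164.23.15.243


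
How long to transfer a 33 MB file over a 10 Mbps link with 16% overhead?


Effective throughput = 10 * (1 - 16/100) = 8.4 Mbps
File size in Mb = 33 * 8 = 264 Mb
Time = 264 / 8.4
Time = 31.4286 seconds


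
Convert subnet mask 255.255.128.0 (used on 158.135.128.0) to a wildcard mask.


Subnet mask: 255.255.128.0
Wildcard = 255.255.255.255 - subnet mask
255 - 255 = 0
255 - 255 = 0
255 - 128 = 127
255 - 0 = 255
Wildcard: 0.0.127.255


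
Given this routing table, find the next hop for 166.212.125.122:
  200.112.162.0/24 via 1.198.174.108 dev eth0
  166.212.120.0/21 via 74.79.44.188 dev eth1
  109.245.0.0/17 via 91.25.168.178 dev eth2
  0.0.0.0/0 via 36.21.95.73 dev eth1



Longest prefix match for 166.212.125.122:
  /24 200.112.162.0: no
  /21 166.212.120.0: MATCH
  /17 109.245.0.0: no
  /0 0.0.0.0: MATCH
Selected: next-hop 74.79.44.188 via eth1 (matched /21)


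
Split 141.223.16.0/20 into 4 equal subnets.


New prefix = 20 + 2 = 22
Each subnet has 1024 addresses
  141.223.16.0/22
  141.223.20.0/22
  141.223.24.0/22
  141.223.28.0/22
Subnets: 141.223.16.0/22, 141.223.20.0/22, 141.223.24.0/22, 141.223.28.0/22


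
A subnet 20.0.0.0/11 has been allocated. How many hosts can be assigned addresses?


Host bits = 32 - 11 = 21
Total addresses = 2^21 = 2097152
Usable = total - 2 (network and broadcast)
Usable hosts: 2097150


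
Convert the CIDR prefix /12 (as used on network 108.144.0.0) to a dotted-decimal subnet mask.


/12 means 12 network bits, 20 host bits
Binary: 11111111111100000000000000000000
Mask: 255.240.0.0


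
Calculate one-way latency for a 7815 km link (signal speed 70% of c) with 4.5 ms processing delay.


Speed = 0.7 * 3e5 km/s = 210000 km/s
Propagation delay = 7815 / 210000 = 0.0372 s = 37.2143 ms
Processing delay = 4.5 ms
Total one-way latency = 41.7143 ms


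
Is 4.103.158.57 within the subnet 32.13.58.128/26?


Subnet network: 32.13.58.128
Test IP AND mask: 4.103.158.0
No, 4.103.158.57 is not in 32.13.58.128/26


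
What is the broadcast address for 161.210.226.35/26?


Network: 161.210.226.0/26
Host bits = 6
Set all host bits to 1:
Broadcast: 161.210.226.63


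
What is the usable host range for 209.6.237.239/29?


Network: 209.6.237.232
Broadcast: 209.6.237.239
First usable = network + 1
Last usable = broadcast - 1
Range: 209.6.237.233 to 209.6.237.238


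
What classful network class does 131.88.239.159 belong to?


First octet: 131
Binary: 10000011
10xxxxxx -> Class B (128-191)
Class B, default mask 255.255.0.0 (/16)


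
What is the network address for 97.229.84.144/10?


IP:   01100001.11100101.01010100.10010000
Mask: 11111111.11000000.00000000.00000000
AND operation:
Net:  01100001.11000000.00000000.00000000
Network: 97.192.0.0/10


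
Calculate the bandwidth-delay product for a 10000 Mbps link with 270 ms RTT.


BDP = bandwidth * RTT
= 10000 Mbps * 270 ms
= 10000 * 1e6 * 270 / 1000 bits
= 2700000000 bits
= 337500000 bytes
= 329589.8438 KB
BDP = 2700000000 bits (337500000 bytes)


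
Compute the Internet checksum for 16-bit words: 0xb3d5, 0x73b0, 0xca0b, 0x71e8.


Sum all words (with carry folding):
+ 0xb3d5 = 0xb3d5
+ 0x73b0 = 0x2786
+ 0xca0b = 0xf191
+ 0x71e8 = 0x637a
One's complement: ~0x637a
Checksum = 0x9c85


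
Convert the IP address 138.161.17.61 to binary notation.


138 = 10001010
161 = 10100001
17 = 00010001
61 = 00111101
Binary: 10001010.10100001.00010001.00111101


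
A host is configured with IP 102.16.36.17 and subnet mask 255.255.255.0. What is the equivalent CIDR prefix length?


Binary: 11111111.11111111.11111111.00000000
Count leading 1s
Prefix: /24


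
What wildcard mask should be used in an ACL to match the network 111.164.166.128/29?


Subnet mask: 255.255.255.248
Wildcard = 255.255.255.255 - subnet mask
255 - 255 = 0
255 - 255 = 0
255 - 255 = 0
255 - 248 = 7
Wildcard: 0.0.0.7


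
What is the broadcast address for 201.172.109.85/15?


Network: 201.172.0.0/15
Host bits = 17
Set all host bits to 1:
Broadcast: 201.173.255.255


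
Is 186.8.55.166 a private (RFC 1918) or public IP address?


RFC 1918 private ranges:
  10.0.0.0/8 (10.0.0.0 - 10.255.255.255)
  172.16.0.0/12 (172.16.0.0 - 172.31.255.255)
  192.168.0.0/16 (192.168.0.0 - 192.168.255.255)
Public (not in any RFC 1918 range)


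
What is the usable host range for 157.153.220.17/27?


Network: 157.153.220.0
Broadcast: 157.153.220.31
First usable = network + 1
Last usable = broadcast - 1
Range: 157.153.220.1 to 157.153.220.30


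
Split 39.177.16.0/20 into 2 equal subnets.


New prefix = 20 + 1 = 21
Each subnet has 2048 addresses
  39.177.16.0/21
  39.177.24.0/21
Subnets: 39.177.16.0/21, 39.177.24.0/21


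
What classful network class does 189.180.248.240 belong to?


First octet: 189
Binary: 10111101
10xxxxxx -> Class B (128-191)
Class B, default mask 255.255.0.0 (/16)


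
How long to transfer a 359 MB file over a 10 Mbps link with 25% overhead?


Effective throughput = 10 * (1 - 25/100) = 7.5 Mbps
File size in Mb = 359 * 8 = 2872 Mb
Time = 2872 / 7.5
Time = 382.9333 seconds


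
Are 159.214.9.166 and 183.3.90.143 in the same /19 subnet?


Mask: 255.255.224.0
159.214.9.166 AND mask = 159.214.0.0
183.3.90.143 AND mask = 183.3.64.0
No, different subnets (159.214.0.0 vs 183.3.64.0)


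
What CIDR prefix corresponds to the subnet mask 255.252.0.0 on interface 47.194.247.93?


Binary: 11111111.11111100.00000000.00000000
Count leading 1s
Prefix: /14


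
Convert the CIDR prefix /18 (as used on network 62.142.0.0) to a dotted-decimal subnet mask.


/18 means 18 network bits, 14 host bits
Binary: 11111111111111111100000000000000
Mask: 255.255.192.0


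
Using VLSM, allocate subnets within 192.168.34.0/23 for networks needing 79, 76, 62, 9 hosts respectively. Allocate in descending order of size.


79 hosts -> /25 (126 usable): 192.168.34.0/25
76 hosts -> /25 (126 usable): 192.168.34.128/25
62 hosts -> /26 (62 usable): 192.168.35.0/26
9 hosts -> /28 (14 usable): 192.168.35.64/28
Allocation: 192.168.34.0/25 (79 hosts, 126 usable); 192.168.34.128/25 (76 hosts, 126 usable); 192.168.35.0/26 (62 hosts, 62 usable); 192.168.35.64/28 (9 hosts, 14 usable)


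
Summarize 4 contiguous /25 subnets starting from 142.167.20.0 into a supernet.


Original prefix: /25
Number of subnets: 4 = 2^2
New prefix = 25 - 2 = 23
Supernet: 142.167.20.0/23


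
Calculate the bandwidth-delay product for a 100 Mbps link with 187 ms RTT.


BDP = bandwidth * RTT
= 100 Mbps * 187 ms
= 100 * 1e6 * 187 / 1000 bits
= 18700000 bits
= 2337500 bytes
= 2282.7148 KB
BDP = 18700000 bits (2337500 bytes)


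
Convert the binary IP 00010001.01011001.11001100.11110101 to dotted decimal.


00010001 = 17
01011001 = 89
11001100 = 204
11110101 = 245
IP: 17.89.204.245


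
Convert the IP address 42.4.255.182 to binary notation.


42 = 00101010
4 = 00000100
255 = 11111111
182 = 10110110
Binary: 00101010.00000100.11111111.10110110


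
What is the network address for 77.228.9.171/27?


IP:   01001101.11100100.00001001.10101011
Mask: 11111111.11111111.11111111.11100000
AND operation:
Net:  01001101.11100100.00001001.10100000
Network: 77.228.9.160/27


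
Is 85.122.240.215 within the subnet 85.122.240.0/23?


Subnet network: 85.122.240.0
Test IP AND mask: 85.122.240.0
Yes, 85.122.240.215 is in 85.122.240.0/23


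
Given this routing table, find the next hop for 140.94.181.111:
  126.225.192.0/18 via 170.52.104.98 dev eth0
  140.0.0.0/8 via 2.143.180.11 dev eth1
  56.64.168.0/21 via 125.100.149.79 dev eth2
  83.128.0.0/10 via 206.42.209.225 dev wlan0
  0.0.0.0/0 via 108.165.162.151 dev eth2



Longest prefix match for 140.94.181.111:
  /18 126.225.192.0: no
  /8 140.0.0.0: MATCH
  /21 56.64.168.0: no
  /10 83.128.0.0: no
  /0 0.0.0.0: MATCH
Selected: next-hop 2.143.180.11 via eth1 (matched /8)


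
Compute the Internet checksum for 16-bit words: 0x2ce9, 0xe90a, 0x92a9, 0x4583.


Sum all words (with carry folding):
+ 0x2ce9 = 0x2ce9
+ 0xe90a = 0x15f4
+ 0x92a9 = 0xa89d
+ 0x4583 = 0xee20
One's complement: ~0xee20
Checksum = 0x11df


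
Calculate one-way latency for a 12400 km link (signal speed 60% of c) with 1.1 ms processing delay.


Speed = 0.6 * 3e5 km/s = 180000 km/s
Propagation delay = 12400 / 180000 = 0.0689 s = 68.8889 ms
Processing delay = 1.1 ms
Total one-way latency = 69.9889 ms


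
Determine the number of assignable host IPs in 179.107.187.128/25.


Host bits = 32 - 25 = 7
Total addresses = 2^7 = 128
Usable = total - 2 (network and broadcast)
Usable hosts: 126


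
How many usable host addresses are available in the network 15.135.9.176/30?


Host bits = 32 - 30 = 2
Total addresses = 2^2 = 4
Usable = total - 2 (network and broadcast)
Usable hosts: 2


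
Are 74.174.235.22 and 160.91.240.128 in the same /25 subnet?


Mask: 255.255.255.128
74.174.235.22 AND mask = 74.174.235.0
160.91.240.128 AND mask = 160.91.240.128
No, different subnets (74.174.235.0 vs 160.91.240.128)


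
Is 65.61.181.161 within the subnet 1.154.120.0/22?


Subnet network: 1.154.120.0
Test IP AND mask: 65.61.180.0
No, 65.61.181.161 is not in 1.154.120.0/22


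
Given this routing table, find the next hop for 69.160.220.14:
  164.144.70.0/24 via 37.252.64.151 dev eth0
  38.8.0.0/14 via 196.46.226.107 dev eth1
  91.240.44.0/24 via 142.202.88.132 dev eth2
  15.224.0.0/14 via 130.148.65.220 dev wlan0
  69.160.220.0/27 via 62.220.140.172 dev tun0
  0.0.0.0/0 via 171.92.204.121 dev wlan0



Longest prefix match for 69.160.220.14:
  /24 164.144.70.0: no
  /14 38.8.0.0: no
  /24 91.240.44.0: no
  /14 15.224.0.0: no
  /27 69.160.220.0: MATCH
  /0 0.0.0.0: MATCH
Selected: next-hop 62.220.140.172 via tun0 (matched /27)


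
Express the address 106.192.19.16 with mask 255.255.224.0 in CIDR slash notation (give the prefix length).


Binary: 11111111.11111111.11100000.00000000
Count leading 1s
Prefix: /19


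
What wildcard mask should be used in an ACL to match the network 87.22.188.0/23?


Subnet mask: 255.255.254.0
Wildcard = 255.255.255.255 - subnet mask
255 - 255 = 0
255 - 255 = 0
255 - 254 = 1
255 - 0 = 255
Wildcard: 0.0.1.255


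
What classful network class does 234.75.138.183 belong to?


First octet: 234
Binary: 11101010
1110xxxx -> Class D (224-239)
Class D (multicast), default mask N/A


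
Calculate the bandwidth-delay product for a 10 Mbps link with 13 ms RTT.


BDP = bandwidth * RTT
= 10 Mbps * 13 ms
= 10 * 1e6 * 13 / 1000 bits
= 130000 bits
= 16250 bytes
= 15.8691 KB
BDP = 130000 bits (16250 bytes)


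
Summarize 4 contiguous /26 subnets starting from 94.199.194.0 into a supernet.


Original prefix: /26
Number of subnets: 4 = 2^2
New prefix = 26 - 2 = 24
Supernet: 94.199.194.0/24


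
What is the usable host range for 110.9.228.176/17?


Network: 110.9.128.0
Broadcast: 110.9.255.255
First usable = network + 1
Last usable = broadcast - 1
Range: 110.9.128.1 to 110.9.255.254


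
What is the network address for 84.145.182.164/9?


IP:   01010100.10010001.10110110.10100100
Mask: 11111111.10000000.00000000.00000000
AND operation:
Net:  01010100.10000000.00000000.00000000
Network: 84.128.0.0/9


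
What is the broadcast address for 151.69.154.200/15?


Network: 151.68.0.0/15
Host bits = 17
Set all host bits to 1:
Broadcast: 151.69.255.255


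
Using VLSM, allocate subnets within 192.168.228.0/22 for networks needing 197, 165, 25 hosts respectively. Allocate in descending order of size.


197 hosts -> /24 (254 usable): 192.168.228.0/24
165 hosts -> /24 (254 usable): 192.168.229.0/24
25 hosts -> /27 (30 usable): 192.168.230.0/27
Allocation: 192.168.228.0/24 (197 hosts, 254 usable); 192.168.229.0/24 (165 hosts, 254 usable); 192.168.230.0/27 (25 hosts, 30 usable)


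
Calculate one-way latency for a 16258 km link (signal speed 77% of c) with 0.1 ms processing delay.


Speed = 0.77 * 3e5 km/s = 231000 km/s
Propagation delay = 16258 / 231000 = 0.0704 s = 70.381 ms
Processing delay = 0.1 ms
Total one-way latency = 70.481 ms


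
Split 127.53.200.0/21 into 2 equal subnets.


New prefix = 21 + 1 = 22
Each subnet has 1024 addresses
  127.53.200.0/22
  127.53.204.0/22
Subnets: 127.53.200.0/22, 127.53.204.0/22


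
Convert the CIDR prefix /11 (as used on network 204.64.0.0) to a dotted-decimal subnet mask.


/11 means 11 network bits, 21 host bits
Binary: 11111111111000000000000000000000
Mask: 255.224.0.0


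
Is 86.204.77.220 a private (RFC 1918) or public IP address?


RFC 1918 private ranges:
  10.0.0.0/8 (10.0.0.0 - 10.255.255.255)
  172.16.0.0/12 (172.16.0.0 - 172.31.255.255)
  192.168.0.0/16 (192.168.0.0 - 192.168.255.255)
Public (not in any RFC 1918 range)


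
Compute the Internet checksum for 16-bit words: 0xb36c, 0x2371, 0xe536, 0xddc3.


Sum all words (with carry folding):
+ 0xb36c = 0xb36c
+ 0x2371 = 0xd6dd
+ 0xe536 = 0xbc14
+ 0xddc3 = 0x99d8
One's complement: ~0x99d8
Checksum = 0x6627


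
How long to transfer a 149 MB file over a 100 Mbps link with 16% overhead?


Effective throughput = 100 * (1 - 16/100) = 84 Mbps
File size in Mb = 149 * 8 = 1192 Mb
Time = 1192 / 84
Time = 14.1905 seconds


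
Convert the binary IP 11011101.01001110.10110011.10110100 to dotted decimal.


11011101 = 221
01001110 = 78
10110011 = 179
10110100 = 180
IP: 221.78.179.180


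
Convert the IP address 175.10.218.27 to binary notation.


175 = 10101111
10 = 00001010
218 = 11011010
27 = 00011011
Binary: 10101111.00001010.11011010.00011011


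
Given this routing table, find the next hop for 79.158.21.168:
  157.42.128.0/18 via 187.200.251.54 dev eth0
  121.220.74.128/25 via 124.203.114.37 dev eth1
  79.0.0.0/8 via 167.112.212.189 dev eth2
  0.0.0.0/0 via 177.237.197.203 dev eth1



Longest prefix match for 79.158.21.168:
  /18 157.42.128.0: no
  /25 121.220.74.128: no
  /8 79.0.0.0: MATCH
  /0 0.0.0.0: MATCH
Selected: next-hop 167.112.212.189 via eth2 (matched /8)


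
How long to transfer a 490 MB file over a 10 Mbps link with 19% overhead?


Effective throughput = 10 * (1 - 19/100) = 8.1 Mbps
File size in Mb = 490 * 8 = 3920 Mb
Time = 3920 / 8.1
Time = 483.9506 seconds


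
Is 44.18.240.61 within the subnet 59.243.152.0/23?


Subnet network: 59.243.152.0
Test IP AND mask: 44.18.240.0
No, 44.18.240.61 is not in 59.243.152.0/23


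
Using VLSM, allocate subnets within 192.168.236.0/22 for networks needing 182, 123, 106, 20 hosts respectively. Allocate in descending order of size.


182 hosts -> /24 (254 usable): 192.168.236.0/24
123 hosts -> /25 (126 usable): 192.168.237.0/25
106 hosts -> /25 (126 usable): 192.168.237.128/25
20 hosts -> /27 (30 usable): 192.168.238.0/27
Allocation: 192.168.236.0/24 (182 hosts, 254 usable); 192.168.237.0/25 (123 hosts, 126 usable); 192.168.237.128/25 (106 hosts, 126 usable); 192.168.238.0/27 (20 hosts, 30 usable)


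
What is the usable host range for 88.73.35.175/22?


Network: 88.73.32.0
Broadcast: 88.73.35.255
First usable = network + 1
Last usable = broadcast - 1
Range: 88.73.32.1 to 88.73.35.254


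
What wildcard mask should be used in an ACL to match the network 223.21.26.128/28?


Subnet mask: 255.255.255.240
Wildcard = 255.255.255.255 - subnet mask
255 - 255 = 0
255 - 255 = 0
255 - 255 = 0
255 - 240 = 15
Wildcard: 0.0.0.15


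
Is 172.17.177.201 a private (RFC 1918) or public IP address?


RFC 1918 private ranges:
  10.0.0.0/8 (10.0.0.0 - 10.255.255.255)
  172.16.0.0/12 (172.16.0.0 - 172.31.255.255)
  192.168.0.0/16 (192.168.0.0 - 192.168.255.255)
Private (in 172.16.0.0/12)


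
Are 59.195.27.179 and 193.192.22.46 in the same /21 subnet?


Mask: 255.255.248.0
59.195.27.179 AND mask = 59.195.24.0
193.192.22.46 AND mask = 193.192.16.0
No, different subnets (59.195.24.0 vs 193.192.16.0)


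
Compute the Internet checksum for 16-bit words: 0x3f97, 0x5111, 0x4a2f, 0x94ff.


Sum all words (with carry folding):
+ 0x3f97 = 0x3f97
+ 0x5111 = 0x90a8
+ 0x4a2f = 0xdad7
+ 0x94ff = 0x6fd7
One's complement: ~0x6fd7
Checksum = 0x9028


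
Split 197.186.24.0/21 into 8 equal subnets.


New prefix = 21 + 3 = 24
Each subnet has 256 addresses
  197.186.24.0/24
  197.186.25.0/24
  197.186.26.0/24
  197.186.27.0/24
  197.186.28.0/24
  197.186.29.0/24
  197.186.30.0/24
  197.186.31.0/24
Subnets: 197.186.24.0/24, 197.186.25.0/24, 197.186.26.0/24, 197.186.27.0/24, 197.186.28.0/24, 197.186.29.0/24, 197.186.30.0/24, 197.186.31.0/24


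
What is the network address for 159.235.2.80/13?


IP:   10011111.11101011.00000010.01010000
Mask: 11111111.11111000.00000000.00000000
AND operation:
Net:  10011111.11101000.00000000.00000000
Network: 159.232.0.0/13


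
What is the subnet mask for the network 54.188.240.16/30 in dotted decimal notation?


/30 means 30 network bits, 2 host bits
Binary: 11111111111111111111111111111100
Mask: 255.255.255.252


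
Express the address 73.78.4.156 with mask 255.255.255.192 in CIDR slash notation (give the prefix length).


Binary: 11111111.11111111.11111111.11000000
Count leading 1s
Prefix: /26


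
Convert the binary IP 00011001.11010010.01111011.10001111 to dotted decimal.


00011001 = 25
11010010 = 210
01111011 = 123
10001111 = 143
IP: 25.210.123.143


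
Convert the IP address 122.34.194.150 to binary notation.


122 = 01111010
34 = 00100010
194 = 11000010
150 = 10010110
Binary: 01111010.00100010.11000010.10010110


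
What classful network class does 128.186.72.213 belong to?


First octet: 128
Binary: 10000000
10xxxxxx -> Class B (128-191)
Class B, default mask 255.255.0.0 (/16)


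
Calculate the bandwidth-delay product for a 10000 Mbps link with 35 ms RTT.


BDP = bandwidth * RTT
= 10000 Mbps * 35 ms
= 10000 * 1e6 * 35 / 1000 bits
= 350000000 bits
= 43750000 bytes
= 42724.6094 KB
BDP = 350000000 bits (43750000 bytes)


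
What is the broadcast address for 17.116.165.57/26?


Network: 17.116.165.0/26
Host bits = 6
Set all host bits to 1:
Broadcast: 17.116.165.63


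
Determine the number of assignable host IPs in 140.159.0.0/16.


Host bits = 32 - 16 = 16
Total addresses = 2^16 = 65536
Usable = total - 2 (network and broadcast)
Usable hosts: 65534


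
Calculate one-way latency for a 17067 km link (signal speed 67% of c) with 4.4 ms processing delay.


Speed = 0.67 * 3e5 km/s = 201000 km/s
Propagation delay = 17067 / 201000 = 0.0849 s = 84.9104 ms
Processing delay = 4.4 ms
Total one-way latency = 89.3104 ms


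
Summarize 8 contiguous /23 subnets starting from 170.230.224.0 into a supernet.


Original prefix: /23
Number of subnets: 8 = 2^3
New prefix = 23 - 3 = 20
Supernet: 170.230.224.0/20


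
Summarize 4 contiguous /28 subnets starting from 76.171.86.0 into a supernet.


Original prefix: /28
Number of subnets: 4 = 2^2
New prefix = 28 - 2 = 26
Supernet: 76.171.86.0/26


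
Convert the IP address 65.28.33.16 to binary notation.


65 = 01000001
28 = 00011100
33 = 00100001
16 = 00010000
Binary: 01000001.00011100.00100001.00010000


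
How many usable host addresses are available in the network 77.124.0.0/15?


Host bits = 32 - 15 = 17
Total addresses = 2^17 = 131072
Usable = total - 2 (network and broadcast)
Usable hosts: 131070


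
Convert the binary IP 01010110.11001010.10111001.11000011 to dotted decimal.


01010110 = 86
11001010 = 202
10111001 = 185
11000011 = 195
IP: 86.202.185.195


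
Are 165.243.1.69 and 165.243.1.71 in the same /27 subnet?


Mask: 255.255.255.224
165.243.1.69 AND mask = 165.243.1.64
165.243.1.71 AND mask = 165.243.1.64
Yes, same subnet (165.243.1.64)


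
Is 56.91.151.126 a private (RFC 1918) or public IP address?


RFC 1918 private ranges:
  10.0.0.0/8 (10.0.0.0 - 10.255.255.255)
  172.16.0.0/12 (172.16.0.0 - 172.31.255.255)
  192.168.0.0/16 (192.168.0.0 - 192.168.255.255)
Public (not in any RFC 1918 range)


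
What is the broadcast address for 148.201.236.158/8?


Network: 148.0.0.0/8
Host bits = 24
Set all host bits to 1:
Broadcast: 148.255.255.255


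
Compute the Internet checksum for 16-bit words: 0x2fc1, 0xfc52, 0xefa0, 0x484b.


Sum all words (with carry folding):
+ 0x2fc1 = 0x2fc1
+ 0xfc52 = 0x2c14
+ 0xefa0 = 0x1bb5
+ 0x484b = 0x6400
One's complement: ~0x6400
Checksum = 0x9bff


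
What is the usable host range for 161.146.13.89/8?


Network: 161.0.0.0
Broadcast: 161.255.255.255
First usable = network + 1
Last usable = broadcast - 1
Range: 161.0.0.1 to 161.255.255.254


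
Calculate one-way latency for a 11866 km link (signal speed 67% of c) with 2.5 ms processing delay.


Speed = 0.67 * 3e5 km/s = 201000 km/s
Propagation delay = 11866 / 201000 = 0.059 s = 59.0348 ms
Processing delay = 2.5 ms
Total one-way latency = 61.5348 ms


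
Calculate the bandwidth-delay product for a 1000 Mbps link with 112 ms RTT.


BDP = bandwidth * RTT
= 1000 Mbps * 112 ms
= 1000 * 1e6 * 112 / 1000 bits
= 112000000 bits
= 14000000 bytes
= 13671.875 KB
BDP = 112000000 bits (14000000 bytes)


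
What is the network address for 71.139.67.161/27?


IP:   01000111.10001011.01000011.10100001
Mask: 11111111.11111111.11111111.11100000
AND operation:
Net:  01000111.10001011.01000011.10100000
Network: 71.139.67.160/27


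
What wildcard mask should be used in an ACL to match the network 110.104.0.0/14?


Subnet mask: 255.252.0.0
Wildcard = 255.255.255.255 - subnet mask
255 - 255 = 0
255 - 252 = 3
255 - 0 = 255
255 - 0 = 255
Wildcard: 0.3.255.255


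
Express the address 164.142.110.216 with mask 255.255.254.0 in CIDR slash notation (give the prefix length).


Binary: 11111111.11111111.11111110.00000000
Count leading 1s
Prefix: /23


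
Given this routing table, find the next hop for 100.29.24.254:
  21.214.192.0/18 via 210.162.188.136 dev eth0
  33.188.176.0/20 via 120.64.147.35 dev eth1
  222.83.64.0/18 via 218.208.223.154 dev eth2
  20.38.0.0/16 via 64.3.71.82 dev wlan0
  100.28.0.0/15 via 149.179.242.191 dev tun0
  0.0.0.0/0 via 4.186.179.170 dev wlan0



Longest prefix match for 100.29.24.254:
  /18 21.214.192.0: no
  /20 33.188.176.0: no
  /18 222.83.64.0: no
  /16 20.38.0.0: no
  /15 100.28.0.0: MATCH
  /0 0.0.0.0: MATCH
Selected: next-hop 149.179.242.191 via tun0 (matched /15)


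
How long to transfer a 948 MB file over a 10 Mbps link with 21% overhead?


Effective throughput = 10 * (1 - 21/100) = 7.9 Mbps
File size in Mb = 948 * 8 = 7584 Mb
Time = 7584 / 7.9
Time = 960 seconds


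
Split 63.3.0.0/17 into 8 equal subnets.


New prefix = 17 + 3 = 20
Each subnet has 4096 addresses
  63.3.0.0/20
  63.3.16.0/20
  63.3.32.0/20
  63.3.48.0/20
  63.3.64.0/20
  63.3.80.0/20
  63.3.96.0/20
  63.3.112.0/20
Subnets: 63.3.0.0/20, 63.3.16.0/20, 63.3.32.0/20, 63.3.48.0/20, 63.3.64.0/20, 63.3.80.0/20, 63.3.96.0/20, 63.3.112.0/20


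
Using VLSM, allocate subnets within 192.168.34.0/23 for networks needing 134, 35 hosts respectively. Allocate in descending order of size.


134 hosts -> /24 (254 usable): 192.168.34.0/24
35 hosts -> /26 (62 usable): 192.168.35.0/26
Allocation: 192.168.34.0/24 (134 hosts, 254 usable); 192.168.35.0/26 (35 hosts, 62 usable)


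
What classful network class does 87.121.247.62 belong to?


First octet: 87
Binary: 01010111
0xxxxxxx -> Class A (1-126)
Class A, default mask 255.0.0.0 (/8)


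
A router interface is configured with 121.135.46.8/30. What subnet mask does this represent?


/30 means 30 network bits, 2 host bits
Binary: 11111111111111111111111111111100
Mask: 255.255.255.252


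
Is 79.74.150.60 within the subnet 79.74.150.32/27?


Subnet network: 79.74.150.32
Test IP AND mask: 79.74.150.32
Yes, 79.74.150.60 is in 79.74.150.32/27


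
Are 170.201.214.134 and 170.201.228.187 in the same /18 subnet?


Mask: 255.255.192.0
170.201.214.134 AND mask = 170.201.192.0
170.201.228.187 AND mask = 170.201.192.0
Yes, same subnet (170.201.192.0)


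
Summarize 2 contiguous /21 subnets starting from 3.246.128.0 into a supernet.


Original prefix: /21
Number of subnets: 2 = 2^1
New prefix = 21 - 1 = 20
Supernet: 3.246.128.0/20


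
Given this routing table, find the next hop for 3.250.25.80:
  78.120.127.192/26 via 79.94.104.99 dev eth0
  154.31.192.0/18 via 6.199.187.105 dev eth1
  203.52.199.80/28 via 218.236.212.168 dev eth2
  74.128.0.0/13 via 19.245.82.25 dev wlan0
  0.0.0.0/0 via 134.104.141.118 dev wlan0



Longest prefix match for 3.250.25.80:
  /26 78.120.127.192: no
  /18 154.31.192.0: no
  /28 203.52.199.80: no
  /13 74.128.0.0: no
  /0 0.0.0.0: MATCH
Selected: next-hop 134.104.141.118 via wlan0 (matched /0)


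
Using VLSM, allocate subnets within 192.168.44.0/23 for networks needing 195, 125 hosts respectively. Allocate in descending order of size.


195 hosts -> /24 (254 usable): 192.168.44.0/24
125 hosts -> /25 (126 usable): 192.168.45.0/25
Allocation: 192.168.44.0/24 (195 hosts, 254 usable); 192.168.45.0/25 (125 hosts, 126 usable)


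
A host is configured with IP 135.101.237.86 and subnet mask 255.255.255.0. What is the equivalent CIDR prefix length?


Binary: 11111111.11111111.11111111.00000000
Count leading 1s
Prefix: /24


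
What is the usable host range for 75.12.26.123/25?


Network: 75.12.26.0
Broadcast: 75.12.26.127
First usable = network + 1
Last usable = broadcast - 1
Range: 75.12.26.1 to 75.12.26.126


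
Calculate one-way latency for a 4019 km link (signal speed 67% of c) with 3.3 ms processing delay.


Speed = 0.67 * 3e5 km/s = 201000 km/s
Propagation delay = 4019 / 201000 = 0.02 s = 19.995 ms
Processing delay = 3.3 ms
Total one-way latency = 23.295 ms


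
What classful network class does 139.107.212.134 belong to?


First octet: 139
Binary: 10001011
10xxxxxx -> Class B (128-191)
Class B, default mask 255.255.0.0 (/16)


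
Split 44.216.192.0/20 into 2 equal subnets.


New prefix = 20 + 1 = 21
Each subnet has 2048 addresses
  44.216.192.0/21
  44.216.200.0/21
Subnets: 44.216.192.0/21, 44.216.200.0/21


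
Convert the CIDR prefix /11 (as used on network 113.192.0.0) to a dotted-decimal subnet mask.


/11 means 11 network bits, 21 host bits
Binary: 11111111111000000000000000000000
Mask: 255.224.0.0


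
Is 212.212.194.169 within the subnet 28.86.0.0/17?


Subnet network: 28.86.0.0
Test IP AND mask: 212.212.128.0
No, 212.212.194.169 is not in 28.86.0.0/17


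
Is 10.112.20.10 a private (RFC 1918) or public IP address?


RFC 1918 private ranges:
  10.0.0.0/8 (10.0.0.0 - 10.255.255.255)
  172.16.0.0/12 (172.16.0.0 - 172.31.255.255)
  192.168.0.0/16 (192.168.0.0 - 192.168.255.255)
Private (in 10.0.0.0/8)


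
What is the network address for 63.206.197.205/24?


IP:   00111111.11001110.11000101.11001101
Mask: 11111111.11111111.11111111.00000000
AND operation:
Net:  00111111.11001110.11000101.00000000
Network: 63.206.197.0/24


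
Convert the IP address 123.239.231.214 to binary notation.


123 = 01111011
239 = 11101111
231 = 11100111
214 = 11010110
Binary: 01111011.11101111.11100111.11010110


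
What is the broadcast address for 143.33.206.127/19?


Network: 143.33.192.0/19
Host bits = 13
Set all host bits to 1:
Broadcast: 143.33.223.255


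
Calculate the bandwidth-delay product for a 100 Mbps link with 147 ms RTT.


BDP = bandwidth * RTT
= 100 Mbps * 147 ms
= 100 * 1e6 * 147 / 1000 bits
= 14700000 bits
= 1837500 bytes
= 1794.4336 KB
BDP = 14700000 bits (1837500 bytes)


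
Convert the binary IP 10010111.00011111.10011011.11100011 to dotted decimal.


10010111 = 151
00011111 = 31
10011011 = 155
11100011 = 227
IP: 151.31.155.227


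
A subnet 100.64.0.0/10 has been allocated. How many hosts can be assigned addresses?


Host bits = 32 - 10 = 22
Total addresses = 2^22 = 4194304
Usable = total - 2 (network and broadcast)
Usable hosts: 4194302


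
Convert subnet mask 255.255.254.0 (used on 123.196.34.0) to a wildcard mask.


Subnet mask: 255.255.254.0
Wildcard = 255.255.255.255 - subnet mask
255 - 255 = 0
255 - 255 = 0
255 - 254 = 1
255 - 0 = 255
Wildcard: 0.0.1.255


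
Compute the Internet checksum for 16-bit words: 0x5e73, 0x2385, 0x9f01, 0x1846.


Sum all words (with carry folding):
+ 0x5e73 = 0x5e73
+ 0x2385 = 0x81f8
+ 0x9f01 = 0x20fa
+ 0x1846 = 0x3940
One's complement: ~0x3940
Checksum = 0xc6bf


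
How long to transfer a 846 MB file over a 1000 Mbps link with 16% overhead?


Effective throughput = 1000 * (1 - 16/100) = 840 Mbps
File size in Mb = 846 * 8 = 6768 Mb
Time = 6768 / 840
Time = 8.0571 seconds


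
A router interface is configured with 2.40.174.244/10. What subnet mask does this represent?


/10 means 10 network bits, 22 host bits
Binary: 11111111110000000000000000000000
Mask: 255.192.0.0


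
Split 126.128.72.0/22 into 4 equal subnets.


New prefix = 22 + 2 = 24
Each subnet has 256 addresses
  126.128.72.0/24
  126.128.73.0/24
  126.128.74.0/24
  126.128.75.0/24
Subnets: 126.128.72.0/24, 126.128.73.0/24, 126.128.74.0/24, 126.128.75.0/24


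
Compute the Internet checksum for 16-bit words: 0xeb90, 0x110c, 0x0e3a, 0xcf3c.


Sum all words (with carry folding):
+ 0xeb90 = 0xeb90
+ 0x110c = 0xfc9c
+ 0x0e3a = 0x0ad7
+ 0xcf3c = 0xda13
One's complement: ~0xda13
Checksum = 0x25ec


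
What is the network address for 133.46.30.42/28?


IP:   10000101.00101110.00011110.00101010
Mask: 11111111.11111111.11111111.11110000
AND operation:
Net:  10000101.00101110.00011110.00100000
Network: 133.46.30.32/28


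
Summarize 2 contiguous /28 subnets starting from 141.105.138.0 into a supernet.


Original prefix: /28
Number of subnets: 2 = 2^1
New prefix = 28 - 1 = 27
Supernet: 141.105.138.0/27


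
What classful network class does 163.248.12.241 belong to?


First octet: 163
Binary: 10100011
10xxxxxx -> Class B (128-191)
Class B, default mask 255.255.0.0 (/16)


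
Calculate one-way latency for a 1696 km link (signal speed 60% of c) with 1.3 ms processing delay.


Speed = 0.6 * 3e5 km/s = 180000 km/s
Propagation delay = 1696 / 180000 = 0.0094 s = 9.4222 ms
Processing delay = 1.3 ms
Total one-way latency = 10.7222 ms


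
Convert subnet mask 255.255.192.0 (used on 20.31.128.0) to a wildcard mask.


Subnet mask: 255.255.192.0
Wildcard = 255.255.255.255 - subnet mask
255 - 255 = 0
255 - 255 = 0
255 - 192 = 63
255 - 0 = 255
Wildcard: 0.0.63.255


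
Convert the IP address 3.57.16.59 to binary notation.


3 = 00000011
57 = 00111001
16 = 00010000
59 = 00111011
Binary: 00000011.00111001.00010000.00111011


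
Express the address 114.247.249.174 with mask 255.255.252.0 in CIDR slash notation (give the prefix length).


Binary: 11111111.11111111.11111100.00000000
Count leading 1s
Prefix: /22


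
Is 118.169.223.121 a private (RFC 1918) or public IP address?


RFC 1918 private ranges:
  10.0.0.0/8 (10.0.0.0 - 10.255.255.255)
  172.16.0.0/12 (172.16.0.0 - 172.31.255.255)
  192.168.0.0/16 (192.168.0.0 - 192.168.255.255)
Public (not in any RFC 1918 range)


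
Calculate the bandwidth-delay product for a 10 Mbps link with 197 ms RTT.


BDP = bandwidth * RTT
= 10 Mbps * 197 ms
= 10 * 1e6 * 197 / 1000 bits
= 1970000 bits
= 246250 bytes
= 240.4785 KB
BDP = 1970000 bits (246250 bytes)


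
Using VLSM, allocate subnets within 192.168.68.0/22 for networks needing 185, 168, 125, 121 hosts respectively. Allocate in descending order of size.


185 hosts -> /24 (254 usable): 192.168.68.0/24
168 hosts -> /24 (254 usable): 192.168.69.0/24
125 hosts -> /25 (126 usable): 192.168.70.0/25
121 hosts -> /25 (126 usable): 192.168.70.128/25
Allocation: 192.168.68.0/24 (185 hosts, 254 usable); 192.168.69.0/24 (168 hosts, 254 usable); 192.168.70.0/25 (125 hosts, 126 usable); 192.168.70.128/25 (121 hosts, 126 usable)


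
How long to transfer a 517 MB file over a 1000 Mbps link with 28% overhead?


Effective throughput = 1000 * (1 - 28/100) = 720 Mbps
File size in Mb = 517 * 8 = 4136 Mb
Time = 4136 / 720
Time = 5.7444 seconds


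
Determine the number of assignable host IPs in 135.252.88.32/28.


Host bits = 32 - 28 = 4
Total addresses = 2^4 = 16
Usable = total - 2 (network and broadcast)
Usable hosts: 14


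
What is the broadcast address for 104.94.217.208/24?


Network: 104.94.217.0/24
Host bits = 8
Set all host bits to 1:
Broadcast: 104.94.217.255


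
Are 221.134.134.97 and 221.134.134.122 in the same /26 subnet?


Mask: 255.255.255.192
221.134.134.97 AND mask = 221.134.134.64
221.134.134.122 AND mask = 221.134.134.64
Yes, same subnet (221.134.134.64)


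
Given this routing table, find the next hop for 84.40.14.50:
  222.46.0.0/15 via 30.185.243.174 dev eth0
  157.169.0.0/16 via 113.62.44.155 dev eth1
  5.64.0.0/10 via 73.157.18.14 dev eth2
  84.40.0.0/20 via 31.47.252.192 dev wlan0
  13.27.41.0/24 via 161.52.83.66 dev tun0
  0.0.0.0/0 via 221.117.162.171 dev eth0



Longest prefix match for 84.40.14.50:
  /15 222.46.0.0: no
  /16 157.169.0.0: no
  /10 5.64.0.0: no
  /20 84.40.0.0: MATCH
  /24 13.27.41.0: no
  /0 0.0.0.0: MATCH
Selected: next-hop 31.47.252.192 via wlan0 (matched /20)


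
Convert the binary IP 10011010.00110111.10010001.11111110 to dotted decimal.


10011010 = 154
00110111 = 55
10010001 = 145
11111110 = 254
IP: 154.55.145.254


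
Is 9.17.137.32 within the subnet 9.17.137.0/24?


Subnet network: 9.17.137.0
Test IP AND mask: 9.17.137.0
Yes, 9.17.137.32 is in 9.17.137.0/24


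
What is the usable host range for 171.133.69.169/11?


Network: 171.128.0.0
Broadcast: 171.159.255.255
First usable = network + 1
Last usable = broadcast - 1
Range: 171.128.0.1 to 171.159.255.254


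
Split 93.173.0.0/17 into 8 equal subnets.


New prefix = 17 + 3 = 20
Each subnet has 4096 addresses
  93.173.0.0/20
  93.173.16.0/20
  93.173.32.0/20
  93.173.48.0/20
  93.173.64.0/20
  93.173.80.0/20
  93.173.96.0/20
  93.173.112.0/20
Subnets: 93.173.0.0/20, 93.173.16.0/20, 93.173.32.0/20, 93.173.48.0/20, 93.173.64.0/20, 93.173.80.0/20, 93.173.96.0/20, 93.173.112.0/20


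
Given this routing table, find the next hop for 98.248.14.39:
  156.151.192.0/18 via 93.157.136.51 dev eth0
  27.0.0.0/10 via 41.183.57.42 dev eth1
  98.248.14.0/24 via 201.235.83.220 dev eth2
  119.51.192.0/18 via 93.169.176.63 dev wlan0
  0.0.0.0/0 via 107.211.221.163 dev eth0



Longest prefix match for 98.248.14.39:
  /18 156.151.192.0: no
  /10 27.0.0.0: no
  /24 98.248.14.0: MATCH
  /18 119.51.192.0: no
  /0 0.0.0.0: MATCH
Selected: next-hop 201.235.83.220 via eth2 (matched /24)


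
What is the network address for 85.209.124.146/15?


IP:   01010101.11010001.01111100.10010010
Mask: 11111111.11111110.00000000.00000000
AND operation:
Net:  01010101.11010000.00000000.00000000
Network: 85.208.0.0/15


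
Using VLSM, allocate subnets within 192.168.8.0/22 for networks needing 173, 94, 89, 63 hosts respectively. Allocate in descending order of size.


173 hosts -> /24 (254 usable): 192.168.8.0/24
94 hosts -> /25 (126 usable): 192.168.9.0/25
89 hosts -> /25 (126 usable): 192.168.9.128/25
63 hosts -> /25 (126 usable): 192.168.10.0/25
Allocation: 192.168.8.0/24 (173 hosts, 254 usable); 192.168.9.0/25 (94 hosts, 126 usable); 192.168.9.128/25 (89 hosts, 126 usable); 192.168.10.0/25 (63 hosts, 126 usable)


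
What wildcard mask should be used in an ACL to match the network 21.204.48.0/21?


Subnet mask: 255.255.248.0
Wildcard = 255.255.255.255 - subnet mask
255 - 255 = 0
255 - 255 = 0
255 - 248 = 7
255 - 0 = 255
Wildcard: 0.0.7.255


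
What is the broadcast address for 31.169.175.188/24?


Network: 31.169.175.0/24
Host bits = 8
Set all host bits to 1:
Broadcast: 31.169.175.255


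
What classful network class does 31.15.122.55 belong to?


First octet: 31
Binary: 00011111
0xxxxxxx -> Class A (1-126)
Class A, default mask 255.0.0.0 (/8)


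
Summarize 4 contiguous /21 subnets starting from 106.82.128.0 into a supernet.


Original prefix: /21
Number of subnets: 4 = 2^2
New prefix = 21 - 2 = 19
Supernet: 106.82.128.0/19


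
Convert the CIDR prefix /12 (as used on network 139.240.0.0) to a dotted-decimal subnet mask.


/12 means 12 network bits, 20 host bits
Binary: 11111111111100000000000000000000
Mask: 255.240.0.0


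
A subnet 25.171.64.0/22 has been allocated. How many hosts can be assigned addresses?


Host bits = 32 - 22 = 10
Total addresses = 2^10 = 1024
Usable = total - 2 (network and broadcast)
Usable hosts: 1022


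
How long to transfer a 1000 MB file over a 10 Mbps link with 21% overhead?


Effective throughput = 10 * (1 - 21/100) = 7.9 Mbps
File size in Mb = 1000 * 8 = 8000 Mb
Time = 8000 / 7.9
Time = 1012.6582 seconds


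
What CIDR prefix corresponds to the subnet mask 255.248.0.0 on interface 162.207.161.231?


Binary: 11111111.11111000.00000000.00000000
Count leading 1s
Prefix: /13


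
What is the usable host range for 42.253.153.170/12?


Network: 42.240.0.0
Broadcast: 42.255.255.255
First usable = network + 1
Last usable = broadcast - 1
Range: 42.240.0.1 to 42.255.255.254


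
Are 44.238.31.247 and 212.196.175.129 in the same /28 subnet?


Mask: 255.255.255.240
44.238.31.247 AND mask = 44.238.31.240
212.196.175.129 AND mask = 212.196.175.128
No, different subnets (44.238.31.240 vs 212.196.175.128)


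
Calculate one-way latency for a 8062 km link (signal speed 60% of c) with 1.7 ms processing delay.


Speed = 0.6 * 3e5 km/s = 180000 km/s
Propagation delay = 8062 / 180000 = 0.0448 s = 44.7889 ms
Processing delay = 1.7 ms
Total one-way latency = 46.4889 ms


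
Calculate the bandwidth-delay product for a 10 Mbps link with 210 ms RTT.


BDP = bandwidth * RTT
= 10 Mbps * 210 ms
= 10 * 1e6 * 210 / 1000 bits
= 2100000 bits
= 262500 bytes
= 256.3477 KB
BDP = 2100000 bits (262500 bytes)


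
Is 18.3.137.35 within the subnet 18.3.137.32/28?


Subnet network: 18.3.137.32
Test IP AND mask: 18.3.137.32
Yes, 18.3.137.35 is in 18.3.137.32/28


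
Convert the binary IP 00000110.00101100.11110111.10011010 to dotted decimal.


00000110 = 6
00101100 = 44
11110111 = 247
10011010 = 154
IP: 6.44.247.154


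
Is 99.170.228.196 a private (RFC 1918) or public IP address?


RFC 1918 private ranges:
  10.0.0.0/8 (10.0.0.0 - 10.255.255.255)
  172.16.0.0/12 (172.16.0.0 - 172.31.255.255)
  192.168.0.0/16 (192.168.0.0 - 192.168.255.255)
Public (not in any RFC 1918 range)


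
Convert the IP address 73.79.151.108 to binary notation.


73 = 01001001
79 = 01001111
151 = 10010111
108 = 01101100
Binary: 01001001.01001111.10010111.01101100


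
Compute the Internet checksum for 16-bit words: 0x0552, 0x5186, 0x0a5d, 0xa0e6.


Sum all words (with carry folding):
+ 0x0552 = 0x0552
+ 0x5186 = 0x56d8
+ 0x0a5d = 0x6135
+ 0xa0e6 = 0x021c
One's complement: ~0x021c
Checksum = 0xfde3


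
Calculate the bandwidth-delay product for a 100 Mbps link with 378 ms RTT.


BDP = bandwidth * RTT
= 100 Mbps * 378 ms
= 100 * 1e6 * 378 / 1000 bits
= 37800000 bits
= 4725000 bytes
= 4614.2578 KB
BDP = 37800000 bits (4725000 bytes)


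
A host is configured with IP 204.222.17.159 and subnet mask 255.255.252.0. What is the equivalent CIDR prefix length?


Binary: 11111111.11111111.11111100.00000000
Count leading 1s
Prefix: /22


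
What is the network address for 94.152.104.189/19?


IP:   01011110.10011000.01101000.10111101
Mask: 11111111.11111111.11100000.00000000
AND operation:
Net:  01011110.10011000.01100000.00000000
Network: 94.152.96.0/19


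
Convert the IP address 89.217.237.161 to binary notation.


89 = 01011001
217 = 11011001
237 = 11101101
161 = 10100001
Binary: 01011001.11011001.11101101.10100001


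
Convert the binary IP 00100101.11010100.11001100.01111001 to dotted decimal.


00100101 = 37
11010100 = 212
11001100 = 204
01111001 = 121
IP: 37.212.204.121
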